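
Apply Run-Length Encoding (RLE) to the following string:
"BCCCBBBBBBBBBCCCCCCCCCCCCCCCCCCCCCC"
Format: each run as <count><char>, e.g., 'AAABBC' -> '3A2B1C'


Scanning runs left to right:
  i=0: run of 'B' x 1 -> '1B'
  i=1: run of 'C' x 3 -> '3C'
  i=4: run of 'B' x 9 -> '9B'
  i=13: run of 'C' x 22 -> '22C'

RLE = 1B3C9B22C


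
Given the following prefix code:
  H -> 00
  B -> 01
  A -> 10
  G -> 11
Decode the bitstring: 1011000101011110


Decoding step by step:
Bits 10 -> A
Bits 11 -> G
Bits 00 -> H
Bits 01 -> B
Bits 01 -> B
Bits 01 -> B
Bits 11 -> G
Bits 10 -> A


Decoded message: AGHBBBGA


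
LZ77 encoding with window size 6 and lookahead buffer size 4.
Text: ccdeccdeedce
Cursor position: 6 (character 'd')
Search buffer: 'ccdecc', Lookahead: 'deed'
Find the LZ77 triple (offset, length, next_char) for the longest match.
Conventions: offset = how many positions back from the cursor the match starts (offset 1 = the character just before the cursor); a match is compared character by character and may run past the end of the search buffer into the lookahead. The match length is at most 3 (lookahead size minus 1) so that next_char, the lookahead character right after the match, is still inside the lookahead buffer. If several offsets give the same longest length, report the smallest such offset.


Try each offset into the search buffer:
  offset=1 (pos 5, char 'c'): match length 0
  offset=2 (pos 4, char 'c'): match length 0
  offset=3 (pos 3, char 'e'): match length 0
  offset=4 (pos 2, char 'd'): match length 2
  offset=5 (pos 1, char 'c'): match length 0
  offset=6 (pos 0, char 'c'): match length 0
Longest match has length 2 at offset 4.
next_char = character at position 6 + 2 = 8 -> 'e'

Best match: offset=4, length=2 (matching 'de' starting at position 2)
LZ77 triple: (4, 2, 'e')


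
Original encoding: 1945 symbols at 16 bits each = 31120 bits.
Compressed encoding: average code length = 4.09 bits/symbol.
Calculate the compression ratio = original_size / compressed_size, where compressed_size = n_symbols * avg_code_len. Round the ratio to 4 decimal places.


original_size = n_symbols * orig_bits = 1945 * 16 = 31120 bits
compressed_size = n_symbols * avg_code_len = 1945 * 4.09 = 7955.05 bits
ratio = original_size / compressed_size = 31120 / 7955.05 = 3.912

Compression ratio = 3.912


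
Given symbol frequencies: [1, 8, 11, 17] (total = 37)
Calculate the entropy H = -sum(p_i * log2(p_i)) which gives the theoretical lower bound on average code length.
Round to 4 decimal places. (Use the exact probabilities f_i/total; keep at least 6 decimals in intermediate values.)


Per-symbol terms -p_i * log2(p_i) with p_i = f_i/37:
  p = 1/37 = 0.027027: log2(p) = -5.209453, -p*log2(p) = 0.140796
  p = 8/37 = 0.216216: log2(p) = -2.209453, -p*log2(p) = 0.477720
  p = 11/37 = 0.297297: log2(p) = -1.750022, -p*log2(p) = 0.520277
  p = 17/37 = 0.459459: log2(p) = -1.121991, -p*log2(p) = 0.515509
H = 0.140796 + 0.477720 + 0.520277 + 0.515509 = 1.654302

H = 1.6543 bits/symbol


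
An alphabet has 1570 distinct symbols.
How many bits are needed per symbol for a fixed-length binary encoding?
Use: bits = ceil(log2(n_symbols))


log2(1570) = 10.6165
Bracket: 2^10 = 1024 < 1570 <= 2^11 = 2048
So ceil(log2(1570)) = 11

bits = ceil(log2(1570)) = ceil(10.6165) = 11 bits


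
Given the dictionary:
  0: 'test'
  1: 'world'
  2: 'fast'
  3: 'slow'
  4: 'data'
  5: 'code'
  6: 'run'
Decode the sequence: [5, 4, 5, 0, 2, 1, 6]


Look up each index in the dictionary:
  5 -> 'code'
  4 -> 'data'
  5 -> 'code'
  0 -> 'test'
  2 -> 'fast'
  1 -> 'world'
  6 -> 'run'

Decoded: "code data code test fast world run"


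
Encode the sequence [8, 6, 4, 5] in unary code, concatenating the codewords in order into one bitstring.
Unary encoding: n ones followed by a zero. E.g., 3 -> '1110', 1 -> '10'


Encode each number as n ones followed by a terminating 0:
  8 -> 111111110 (9 bits)
  6 -> 1111110 (7 bits)
  4 -> 11110 (5 bits)
  5 -> 111110 (6 bits)
Total length = 9 + 7 + 5 + 6 = 27 bits.

Unary([8, 6, 4, 5]) = 111111110111111011110111110 (27 bits)


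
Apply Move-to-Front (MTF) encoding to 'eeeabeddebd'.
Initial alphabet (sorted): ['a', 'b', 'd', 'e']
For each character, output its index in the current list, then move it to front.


MTF encoding:
'e': index 3 in ['a', 'b', 'd', 'e'] -> ['e', 'a', 'b', 'd']
'e': index 0 in ['e', 'a', 'b', 'd'] -> ['e', 'a', 'b', 'd']
'e': index 0 in ['e', 'a', 'b', 'd'] -> ['e', 'a', 'b', 'd']
'a': index 1 in ['e', 'a', 'b', 'd'] -> ['a', 'e', 'b', 'd']
'b': index 2 in ['a', 'e', 'b', 'd'] -> ['b', 'a', 'e', 'd']
'e': index 2 in ['b', 'a', 'e', 'd'] -> ['e', 'b', 'a', 'd']
'd': index 3 in ['e', 'b', 'a', 'd'] -> ['d', 'e', 'b', 'a']
'd': index 0 in ['d', 'e', 'b', 'a'] -> ['d', 'e', 'b', 'a']
'e': index 1 in ['d', 'e', 'b', 'a'] -> ['e', 'd', 'b', 'a']
'b': index 2 in ['e', 'd', 'b', 'a'] -> ['b', 'e', 'd', 'a']
'd': index 2 in ['b', 'e', 'd', 'a'] -> ['d', 'b', 'e', 'a']


Output: [3, 0, 0, 1, 2, 2, 3, 0, 1, 2, 2]


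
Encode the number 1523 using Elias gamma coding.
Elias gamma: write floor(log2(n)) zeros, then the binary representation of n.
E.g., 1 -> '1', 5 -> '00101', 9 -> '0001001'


num_bits = floor(log2(1523)) + 1 = 11
leading_zeros = num_bits - 1 = 10
binary(1523) = 10111110011

Elias gamma(1523) = '0000000000' + '10111110011' = 000000000010111110011 (21 bits)


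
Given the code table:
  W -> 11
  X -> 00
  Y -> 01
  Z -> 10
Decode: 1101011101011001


Decoding:
11 -> W
01 -> Y
01 -> Y
11 -> W
01 -> Y
01 -> Y
10 -> Z
01 -> Y


Result: WYYWYYZY


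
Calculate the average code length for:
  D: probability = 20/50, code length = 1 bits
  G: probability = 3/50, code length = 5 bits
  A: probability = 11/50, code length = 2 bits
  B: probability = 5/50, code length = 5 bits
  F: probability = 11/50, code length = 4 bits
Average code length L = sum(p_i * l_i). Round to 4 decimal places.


Weighted contributions p_i * l_i:
  D: (20/50) * 1 = 20/50
  G: (3/50) * 5 = 15/50
  A: (11/50) * 2 = 22/50
  B: (5/50) * 5 = 25/50
  F: (11/50) * 4 = 44/50
Sum = (20 + 15 + 22 + 25 + 44)/50 = 126/50

L = 126/50 = 2.5200 bits/symbol


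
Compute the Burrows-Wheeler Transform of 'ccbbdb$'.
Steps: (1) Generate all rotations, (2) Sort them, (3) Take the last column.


Rotations (sorted):
  0: $ccbbdb -> last char: b
  1: b$ccbbd -> last char: d
  2: bbdb$cc -> last char: c
  3: bdb$ccb -> last char: b
  4: cbbdb$c -> last char: c
  5: ccbbdb$ -> last char: $
  6: db$ccbb -> last char: b


BWT = bdcbc$b


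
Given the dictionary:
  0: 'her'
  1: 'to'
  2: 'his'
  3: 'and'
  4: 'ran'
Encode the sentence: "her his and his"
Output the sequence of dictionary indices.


Look up each word in the dictionary:
  'her' -> 0
  'his' -> 2
  'and' -> 3
  'his' -> 2

Encoded: [0, 2, 3, 2]


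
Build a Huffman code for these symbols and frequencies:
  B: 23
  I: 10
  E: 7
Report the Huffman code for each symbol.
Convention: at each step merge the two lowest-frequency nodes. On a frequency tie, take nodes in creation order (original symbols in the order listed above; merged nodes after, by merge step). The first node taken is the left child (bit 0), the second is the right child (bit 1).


Huffman tree construction:
Step 1: Merge E(7) + I(10) = 17
Step 2: Merge (E+I)(17) + B(23) = 40
Read each symbol's code off the tree from the root (left child = 0, right child = 1).

Codes:
  B: 1 (length 1)
  I: 01 (length 2)
  E: 00 (length 2)
Average code length: 57/40 = 1.4250 bits/symbol


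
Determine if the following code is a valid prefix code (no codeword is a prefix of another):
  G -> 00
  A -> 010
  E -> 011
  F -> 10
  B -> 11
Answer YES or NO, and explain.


Checking each pair (does one codeword prefix another?):
  G='00' vs A='010': no prefix
  G='00' vs E='011': no prefix
  G='00' vs F='10': no prefix
  G='00' vs B='11': no prefix
  A='010' vs G='00': no prefix
  A='010' vs E='011': no prefix
  A='010' vs F='10': no prefix
  A='010' vs B='11': no prefix
  E='011' vs G='00': no prefix
  E='011' vs A='010': no prefix
  E='011' vs F='10': no prefix
  E='011' vs B='11': no prefix
  F='10' vs G='00': no prefix
  F='10' vs A='010': no prefix
  F='10' vs E='011': no prefix
  F='10' vs B='11': no prefix
  B='11' vs G='00': no prefix
  B='11' vs A='010': no prefix
  B='11' vs E='011': no prefix
  B='11' vs F='10': no prefix
No violation found over all pairs.

YES -- this is a valid prefix code. No codeword is a prefix of any other codeword.


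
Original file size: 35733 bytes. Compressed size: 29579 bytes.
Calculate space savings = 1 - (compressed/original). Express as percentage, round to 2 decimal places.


ratio = compressed/original = 29579/35733 = 0.827778
savings = 1 - ratio = 1 - 0.827778 = 0.172222
as a percentage: 0.172222 * 100 = 17.22%

Space savings = 1 - 29579/35733 = 17.22%


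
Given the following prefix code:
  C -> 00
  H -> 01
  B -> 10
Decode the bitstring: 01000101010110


Decoding step by step:
Bits 01 -> H
Bits 00 -> C
Bits 01 -> H
Bits 01 -> H
Bits 01 -> H
Bits 01 -> H
Bits 10 -> B


Decoded message: HCHHHHB


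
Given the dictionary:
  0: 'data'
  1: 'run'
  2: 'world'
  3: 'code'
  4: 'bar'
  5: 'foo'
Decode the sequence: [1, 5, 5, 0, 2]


Look up each index in the dictionary:
  1 -> 'run'
  5 -> 'foo'
  5 -> 'foo'
  0 -> 'data'
  2 -> 'world'

Decoded: "run foo foo data world"


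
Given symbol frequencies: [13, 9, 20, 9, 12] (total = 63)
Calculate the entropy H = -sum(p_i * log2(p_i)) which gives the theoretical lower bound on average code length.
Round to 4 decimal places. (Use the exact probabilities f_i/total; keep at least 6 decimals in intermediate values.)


Per-symbol terms -p_i * log2(p_i) with p_i = f_i/63:
  p = 13/63 = 0.206349: log2(p) = -2.276840, -p*log2(p) = 0.469824
  p = 9/63 = 0.142857: log2(p) = -2.807355, -p*log2(p) = 0.401051
  p = 20/63 = 0.317460: log2(p) = -1.655352, -p*log2(p) = 0.525509
  p = 9/63 = 0.142857: log2(p) = -2.807355, -p*log2(p) = 0.401051
  p = 12/63 = 0.190476: log2(p) = -2.392317, -p*log2(p) = 0.455680
H = 0.469824 + 0.401051 + 0.525509 + 0.401051 + 0.455680 = 2.253115

H = 2.2531 bits/symbol


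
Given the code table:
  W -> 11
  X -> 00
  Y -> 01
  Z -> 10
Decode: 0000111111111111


Decoding:
00 -> X
00 -> X
11 -> W
11 -> W
11 -> W
11 -> W
11 -> W
11 -> W


Result: XXWWWWWW


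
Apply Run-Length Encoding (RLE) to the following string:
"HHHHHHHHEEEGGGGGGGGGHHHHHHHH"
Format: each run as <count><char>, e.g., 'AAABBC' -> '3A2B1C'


Scanning runs left to right:
  i=0: run of 'H' x 8 -> '8H'
  i=8: run of 'E' x 3 -> '3E'
  i=11: run of 'G' x 9 -> '9G'
  i=20: run of 'H' x 8 -> '8H'

RLE = 8H3E9G8H


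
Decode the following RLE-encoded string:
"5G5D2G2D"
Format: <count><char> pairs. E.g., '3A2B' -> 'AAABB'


Expanding each <count><char> pair:
  5G -> 'GGGGG'
  5D -> 'DDDDD'
  2G -> 'GG'
  2D -> 'DD'

Decoded = GGGGGDDDDDGGDD


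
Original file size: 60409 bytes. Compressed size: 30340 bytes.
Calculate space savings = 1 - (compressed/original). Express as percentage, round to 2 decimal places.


ratio = compressed/original = 30340/60409 = 0.502243
savings = 1 - ratio = 1 - 0.502243 = 0.497757
as a percentage: 0.497757 * 100 = 49.78%

Space savings = 1 - 30340/60409 = 49.78%


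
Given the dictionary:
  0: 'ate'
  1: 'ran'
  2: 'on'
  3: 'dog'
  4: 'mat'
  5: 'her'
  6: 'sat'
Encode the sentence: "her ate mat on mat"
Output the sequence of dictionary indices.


Look up each word in the dictionary:
  'her' -> 5
  'ate' -> 0
  'mat' -> 4
  'on' -> 2
  'mat' -> 4

Encoded: [5, 0, 4, 2, 4]


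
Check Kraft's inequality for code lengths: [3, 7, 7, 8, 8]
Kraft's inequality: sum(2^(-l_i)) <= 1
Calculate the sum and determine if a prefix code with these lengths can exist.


Sum = 2^(-3) + 2^(-7) + 2^(-7) + 2^(-8) + 2^(-8)
    = 0.125 + 0.0078125 + 0.0078125 + 0.00390625 + 0.00390625
    = 38/256 = 0.1484375
Since 0.1484375 <= 1, Kraft's inequality IS satisfied.
A prefix code with these lengths CAN exist.

Kraft sum = 0.1484375. Satisfied.


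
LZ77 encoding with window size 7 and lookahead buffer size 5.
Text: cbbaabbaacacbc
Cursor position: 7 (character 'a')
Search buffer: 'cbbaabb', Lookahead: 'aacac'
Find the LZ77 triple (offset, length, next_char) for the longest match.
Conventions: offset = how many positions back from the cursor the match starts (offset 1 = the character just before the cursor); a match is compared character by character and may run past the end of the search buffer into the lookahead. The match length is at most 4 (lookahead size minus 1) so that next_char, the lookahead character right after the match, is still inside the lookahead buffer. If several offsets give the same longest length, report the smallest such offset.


Try each offset into the search buffer:
  offset=1 (pos 6, char 'b'): match length 0
  offset=2 (pos 5, char 'b'): match length 0
  offset=3 (pos 4, char 'a'): match length 1
  offset=4 (pos 3, char 'a'): match length 2
  offset=5 (pos 2, char 'b'): match length 0
  offset=6 (pos 1, char 'b'): match length 0
  offset=7 (pos 0, char 'c'): match length 0
Longest match has length 2 at offset 4.
next_char = character at position 7 + 2 = 9 -> 'c'

Best match: offset=4, length=2 (matching 'aa' starting at position 3)
LZ77 triple: (4, 2, 'c')


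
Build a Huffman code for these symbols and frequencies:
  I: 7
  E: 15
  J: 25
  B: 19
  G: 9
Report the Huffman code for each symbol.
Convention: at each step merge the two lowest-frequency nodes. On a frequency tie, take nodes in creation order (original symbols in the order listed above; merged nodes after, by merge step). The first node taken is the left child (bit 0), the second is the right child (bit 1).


Huffman tree construction:
Step 1: Merge I(7) + G(9) = 16
Step 2: Merge E(15) + (I+G)(16) = 31
Step 3: Merge B(19) + J(25) = 44
Step 4: Merge (E+(I+G))(31) + (B+J)(44) = 75
Read each symbol's code off the tree from the root (left child = 0, right child = 1).

Codes:
  I: 010 (length 3)
  E: 00 (length 2)
  J: 11 (length 2)
  B: 10 (length 2)
  G: 011 (length 3)
Average code length: 166/75 = 2.2133 bits/symbol


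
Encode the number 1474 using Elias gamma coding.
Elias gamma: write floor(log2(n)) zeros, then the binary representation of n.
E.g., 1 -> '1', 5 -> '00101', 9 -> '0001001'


num_bits = floor(log2(1474)) + 1 = 11
leading_zeros = num_bits - 1 = 10
binary(1474) = 10111000010

Elias gamma(1474) = '0000000000' + '10111000010' = 000000000010111000010 (21 bits)


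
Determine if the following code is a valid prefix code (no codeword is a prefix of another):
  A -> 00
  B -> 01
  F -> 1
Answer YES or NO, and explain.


Checking each pair (does one codeword prefix another?):
  A='00' vs B='01': no prefix
  A='00' vs F='1': no prefix
  B='01' vs A='00': no prefix
  B='01' vs F='1': no prefix
  F='1' vs A='00': no prefix
  F='1' vs B='01': no prefix
No violation found over all pairs.

YES -- this is a valid prefix code. No codeword is a prefix of any other codeword.


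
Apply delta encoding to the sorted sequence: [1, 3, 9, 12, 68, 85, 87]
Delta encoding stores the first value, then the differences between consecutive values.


First value: 1
Deltas:
  3 - 1 = 2
  9 - 3 = 6
  12 - 9 = 3
  68 - 12 = 56
  85 - 68 = 17
  87 - 85 = 2


Delta encoded: [1, 2, 6, 3, 56, 17, 2]


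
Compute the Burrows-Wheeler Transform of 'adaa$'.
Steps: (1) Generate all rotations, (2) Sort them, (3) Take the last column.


Rotations (sorted):
  0: $adaa -> last char: a
  1: a$ada -> last char: a
  2: aa$ad -> last char: d
  3: adaa$ -> last char: $
  4: daa$a -> last char: a


BWT = aad$a


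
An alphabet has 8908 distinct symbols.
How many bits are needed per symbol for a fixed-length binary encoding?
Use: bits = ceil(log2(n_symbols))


log2(8908) = 13.1209
Bracket: 2^13 = 8192 < 8908 <= 2^14 = 16384
So ceil(log2(8908)) = 14

bits = ceil(log2(8908)) = ceil(13.1209) = 14 bits


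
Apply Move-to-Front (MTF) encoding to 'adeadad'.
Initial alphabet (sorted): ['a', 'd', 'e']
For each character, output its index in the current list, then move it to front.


MTF encoding:
'a': index 0 in ['a', 'd', 'e'] -> ['a', 'd', 'e']
'd': index 1 in ['a', 'd', 'e'] -> ['d', 'a', 'e']
'e': index 2 in ['d', 'a', 'e'] -> ['e', 'd', 'a']
'a': index 2 in ['e', 'd', 'a'] -> ['a', 'e', 'd']
'd': index 2 in ['a', 'e', 'd'] -> ['d', 'a', 'e']
'a': index 1 in ['d', 'a', 'e'] -> ['a', 'd', 'e']
'd': index 1 in ['a', 'd', 'e'] -> ['d', 'a', 'e']


Output: [0, 1, 2, 2, 2, 1, 1]


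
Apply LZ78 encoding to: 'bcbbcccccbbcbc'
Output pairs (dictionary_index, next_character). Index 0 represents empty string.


LZ78 encoding steps:
Dictionary: {0: ''}
Step 1: w='' (idx 0), next='b' -> output (0, 'b'), add 'b' as idx 1
Step 2: w='' (idx 0), next='c' -> output (0, 'c'), add 'c' as idx 2
Step 3: w='b' (idx 1), next='b' -> output (1, 'b'), add 'bb' as idx 3
Step 4: w='c' (idx 2), next='c' -> output (2, 'c'), add 'cc' as idx 4
Step 5: w='cc' (idx 4), next='c' -> output (4, 'c'), add 'ccc' as idx 5
Step 6: w='bb' (idx 3), next='c' -> output (3, 'c'), add 'bbc' as idx 6
Step 7: w='b' (idx 1), next='c' -> output (1, 'c'), add 'bc' as idx 7


Encoded: [(0, 'b'), (0, 'c'), (1, 'b'), (2, 'c'), (4, 'c'), (3, 'c'), (1, 'c')]


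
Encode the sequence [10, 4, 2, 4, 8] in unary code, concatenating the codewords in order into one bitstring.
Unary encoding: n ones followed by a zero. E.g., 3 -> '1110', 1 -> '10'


Encode each number as n ones followed by a terminating 0:
  10 -> 11111111110 (11 bits)
  4 -> 11110 (5 bits)
  2 -> 110 (3 bits)
  4 -> 11110 (5 bits)
  8 -> 111111110 (9 bits)
Total length = 11 + 5 + 3 + 5 + 9 = 33 bits.

Unary([10, 4, 2, 4, 8]) = 111111111101111011011110111111110 (33 bits)


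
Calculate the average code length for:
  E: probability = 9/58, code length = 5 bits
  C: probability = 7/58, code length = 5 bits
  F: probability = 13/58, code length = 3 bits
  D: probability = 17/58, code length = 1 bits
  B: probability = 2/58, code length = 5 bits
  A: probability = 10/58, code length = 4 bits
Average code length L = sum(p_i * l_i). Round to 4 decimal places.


Weighted contributions p_i * l_i:
  E: (9/58) * 5 = 45/58
  C: (7/58) * 5 = 35/58
  F: (13/58) * 3 = 39/58
  D: (17/58) * 1 = 17/58
  B: (2/58) * 5 = 10/58
  A: (10/58) * 4 = 40/58
Sum = (45 + 35 + 39 + 17 + 10 + 40)/58 = 186/58

L = 186/58 = 3.2069 bits/symbol


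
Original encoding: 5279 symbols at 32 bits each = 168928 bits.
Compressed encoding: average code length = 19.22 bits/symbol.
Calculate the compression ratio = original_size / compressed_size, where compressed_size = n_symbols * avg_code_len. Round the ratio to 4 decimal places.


original_size = n_symbols * orig_bits = 5279 * 32 = 168928 bits
compressed_size = n_symbols * avg_code_len = 5279 * 19.22 = 101462.38 bits
ratio = original_size / compressed_size = 168928 / 101462.38 = 1.6649

Compression ratio = 1.6649


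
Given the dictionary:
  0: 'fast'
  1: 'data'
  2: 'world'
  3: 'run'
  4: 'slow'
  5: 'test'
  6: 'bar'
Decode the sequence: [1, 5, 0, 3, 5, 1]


Look up each index in the dictionary:
  1 -> 'data'
  5 -> 'test'
  0 -> 'fast'
  3 -> 'run'
  5 -> 'test'
  1 -> 'data'

Decoded: "data test fast run test data"


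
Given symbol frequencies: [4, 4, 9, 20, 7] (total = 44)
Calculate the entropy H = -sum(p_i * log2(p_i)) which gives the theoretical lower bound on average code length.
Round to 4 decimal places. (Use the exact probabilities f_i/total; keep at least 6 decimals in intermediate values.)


Per-symbol terms -p_i * log2(p_i) with p_i = f_i/44:
  p = 4/44 = 0.090909: log2(p) = -3.459432, -p*log2(p) = 0.314494
  p = 4/44 = 0.090909: log2(p) = -3.459432, -p*log2(p) = 0.314494
  p = 9/44 = 0.204545: log2(p) = -2.289507, -p*log2(p) = 0.468308
  p = 20/44 = 0.454545: log2(p) = -1.137504, -p*log2(p) = 0.517047
  p = 7/44 = 0.159091: log2(p) = -2.652077, -p*log2(p) = 0.421921
H = 0.314494 + 0.314494 + 0.468308 + 0.517047 + 0.421921 = 2.036264

H = 2.0363 bits/symbol


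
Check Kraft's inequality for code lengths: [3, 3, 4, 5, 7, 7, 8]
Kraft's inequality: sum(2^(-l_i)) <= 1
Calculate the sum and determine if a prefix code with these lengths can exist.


Sum = 2^(-3) + 2^(-3) + 2^(-4) + 2^(-5) + 2^(-7) + 2^(-7) + 2^(-8)
    = 0.125 + 0.125 + 0.0625 + 0.03125 + 0.0078125 + 0.0078125 + 0.00390625
    = 93/256 = 0.36328125
Since 0.36328125 <= 1, Kraft's inequality IS satisfied.
A prefix code with these lengths CAN exist.

Kraft sum = 0.36328125. Satisfied.


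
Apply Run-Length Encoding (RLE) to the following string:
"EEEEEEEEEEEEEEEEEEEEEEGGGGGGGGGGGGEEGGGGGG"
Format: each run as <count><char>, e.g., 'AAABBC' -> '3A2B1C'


Scanning runs left to right:
  i=0: run of 'E' x 22 -> '22E'
  i=22: run of 'G' x 12 -> '12G'
  i=34: run of 'E' x 2 -> '2E'
  i=36: run of 'G' x 6 -> '6G'

RLE = 22E12G2E6G


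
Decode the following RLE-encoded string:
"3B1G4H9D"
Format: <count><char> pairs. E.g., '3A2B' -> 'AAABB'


Expanding each <count><char> pair:
  3B -> 'BBB'
  1G -> 'G'
  4H -> 'HHHH'
  9D -> 'DDDDDDDDD'

Decoded = BBBGHHHHDDDDDDDDD


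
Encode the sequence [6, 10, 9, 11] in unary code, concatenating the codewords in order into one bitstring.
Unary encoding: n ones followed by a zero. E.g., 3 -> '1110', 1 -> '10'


Encode each number as n ones followed by a terminating 0:
  6 -> 1111110 (7 bits)
  10 -> 11111111110 (11 bits)
  9 -> 1111111110 (10 bits)
  11 -> 111111111110 (12 bits)
Total length = 7 + 11 + 10 + 12 = 40 bits.

Unary([6, 10, 9, 11]) = 1111110111111111101111111110111111111110 (40 bits)


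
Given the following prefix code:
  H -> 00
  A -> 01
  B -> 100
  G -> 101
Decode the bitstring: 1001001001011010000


Decoding step by step:
Bits 100 -> B
Bits 100 -> B
Bits 100 -> B
Bits 101 -> G
Bits 101 -> G
Bits 00 -> H
Bits 00 -> H


Decoded message: BBBGGHH


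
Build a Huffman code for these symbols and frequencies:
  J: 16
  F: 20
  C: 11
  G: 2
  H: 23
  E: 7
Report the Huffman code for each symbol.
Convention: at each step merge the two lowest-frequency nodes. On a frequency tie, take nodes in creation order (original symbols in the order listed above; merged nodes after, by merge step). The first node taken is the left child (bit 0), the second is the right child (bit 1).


Huffman tree construction:
Step 1: Merge G(2) + E(7) = 9
Step 2: Merge (G+E)(9) + C(11) = 20
Step 3: Merge J(16) + F(20) = 36
Step 4: Merge ((G+E)+C)(20) + H(23) = 43
Step 5: Merge (J+F)(36) + (((G+E)+C)+H)(43) = 79
Read each symbol's code off the tree from the root (left child = 0, right child = 1).

Codes:
  J: 00 (length 2)
  F: 01 (length 2)
  C: 101 (length 3)
  G: 1000 (length 4)
  H: 11 (length 2)
  E: 1001 (length 4)
Average code length: 187/79 = 2.3671 bits/symbol


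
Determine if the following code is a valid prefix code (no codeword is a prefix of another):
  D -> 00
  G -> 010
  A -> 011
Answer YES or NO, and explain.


Checking each pair (does one codeword prefix another?):
  D='00' vs G='010': no prefix
  D='00' vs A='011': no prefix
  G='010' vs D='00': no prefix
  G='010' vs A='011': no prefix
  A='011' vs D='00': no prefix
  A='011' vs G='010': no prefix
No violation found over all pairs.

YES -- this is a valid prefix code. No codeword is a prefix of any other codeword.


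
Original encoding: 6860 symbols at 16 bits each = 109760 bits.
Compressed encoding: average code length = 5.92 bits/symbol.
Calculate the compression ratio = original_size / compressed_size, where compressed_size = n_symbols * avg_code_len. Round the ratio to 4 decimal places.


original_size = n_symbols * orig_bits = 6860 * 16 = 109760 bits
compressed_size = n_symbols * avg_code_len = 6860 * 5.92 = 40611.2 bits
ratio = original_size / compressed_size = 109760 / 40611.2 = 2.7027

Compression ratio = 2.7027


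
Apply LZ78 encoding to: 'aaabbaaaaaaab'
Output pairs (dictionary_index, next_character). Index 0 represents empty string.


LZ78 encoding steps:
Dictionary: {0: ''}
Step 1: w='' (idx 0), next='a' -> output (0, 'a'), add 'a' as idx 1
Step 2: w='a' (idx 1), next='a' -> output (1, 'a'), add 'aa' as idx 2
Step 3: w='' (idx 0), next='b' -> output (0, 'b'), add 'b' as idx 3
Step 4: w='b' (idx 3), next='a' -> output (3, 'a'), add 'ba' as idx 4
Step 5: w='aa' (idx 2), next='a' -> output (2, 'a'), add 'aaa' as idx 5
Step 6: w='aaa' (idx 5), next='b' -> output (5, 'b'), add 'aaab' as idx 6


Encoded: [(0, 'a'), (1, 'a'), (0, 'b'), (3, 'a'), (2, 'a'), (5, 'b')]


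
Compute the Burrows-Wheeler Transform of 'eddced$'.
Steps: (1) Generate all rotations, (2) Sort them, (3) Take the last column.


Rotations (sorted):
  0: $eddced -> last char: d
  1: ced$edd -> last char: d
  2: d$eddce -> last char: e
  3: dced$ed -> last char: d
  4: ddced$e -> last char: e
  5: ed$eddc -> last char: c
  6: eddced$ -> last char: $


BWT = ddedec$


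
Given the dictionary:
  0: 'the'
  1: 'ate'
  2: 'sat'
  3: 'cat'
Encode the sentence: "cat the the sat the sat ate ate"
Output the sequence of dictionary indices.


Look up each word in the dictionary:
  'cat' -> 3
  'the' -> 0
  'the' -> 0
  'sat' -> 2
  'the' -> 0
  'sat' -> 2
  'ate' -> 1
  'ate' -> 1

Encoded: [3, 0, 0, 2, 0, 2, 1, 1]


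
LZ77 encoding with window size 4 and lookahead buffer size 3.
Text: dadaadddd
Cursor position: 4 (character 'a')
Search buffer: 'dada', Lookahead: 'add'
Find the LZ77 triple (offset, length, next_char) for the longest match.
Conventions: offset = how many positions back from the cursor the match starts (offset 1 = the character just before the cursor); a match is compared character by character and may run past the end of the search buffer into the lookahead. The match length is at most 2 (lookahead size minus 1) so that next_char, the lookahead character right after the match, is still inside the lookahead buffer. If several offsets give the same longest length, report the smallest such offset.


Try each offset into the search buffer:
  offset=1 (pos 3, char 'a'): match length 1
  offset=2 (pos 2, char 'd'): match length 0
  offset=3 (pos 1, char 'a'): match length 2
  offset=4 (pos 0, char 'd'): match length 0
Longest match has length 2 at offset 3.
next_char = character at position 4 + 2 = 6 -> 'd'

Best match: offset=3, length=2 (matching 'ad' starting at position 1)
LZ77 triple: (3, 2, 'd')


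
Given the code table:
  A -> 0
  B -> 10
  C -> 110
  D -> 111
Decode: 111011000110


Decoding:
111 -> D
0 -> A
110 -> C
0 -> A
0 -> A
110 -> C


Result: DACAAC


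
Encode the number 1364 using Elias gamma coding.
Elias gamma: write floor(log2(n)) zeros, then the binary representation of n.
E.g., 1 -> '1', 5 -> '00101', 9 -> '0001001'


num_bits = floor(log2(1364)) + 1 = 11
leading_zeros = num_bits - 1 = 10
binary(1364) = 10101010100

Elias gamma(1364) = '0000000000' + '10101010100' = 000000000010101010100 (21 bits)


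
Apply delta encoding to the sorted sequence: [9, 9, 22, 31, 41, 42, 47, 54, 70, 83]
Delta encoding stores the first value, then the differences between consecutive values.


First value: 9
Deltas:
  9 - 9 = 0
  22 - 9 = 13
  31 - 22 = 9
  41 - 31 = 10
  42 - 41 = 1
  47 - 42 = 5
  54 - 47 = 7
  70 - 54 = 16
  83 - 70 = 13


Delta encoded: [9, 0, 13, 9, 10, 1, 5, 7, 16, 13]


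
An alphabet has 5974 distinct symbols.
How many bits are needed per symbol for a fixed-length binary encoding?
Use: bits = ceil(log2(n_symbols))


log2(5974) = 12.5445
Bracket: 2^12 = 4096 < 5974 <= 2^13 = 8192
So ceil(log2(5974)) = 13

bits = ceil(log2(5974)) = ceil(12.5445) = 13 bits


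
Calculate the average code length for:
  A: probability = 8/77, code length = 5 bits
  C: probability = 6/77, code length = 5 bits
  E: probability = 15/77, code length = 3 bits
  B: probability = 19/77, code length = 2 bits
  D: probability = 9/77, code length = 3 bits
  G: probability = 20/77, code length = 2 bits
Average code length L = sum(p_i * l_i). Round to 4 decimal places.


Weighted contributions p_i * l_i:
  A: (8/77) * 5 = 40/77
  C: (6/77) * 5 = 30/77
  E: (15/77) * 3 = 45/77
  B: (19/77) * 2 = 38/77
  D: (9/77) * 3 = 27/77
  G: (20/77) * 2 = 40/77
Sum = (40 + 30 + 45 + 38 + 27 + 40)/77 = 220/77

L = 220/77 = 2.8571 bits/symbol


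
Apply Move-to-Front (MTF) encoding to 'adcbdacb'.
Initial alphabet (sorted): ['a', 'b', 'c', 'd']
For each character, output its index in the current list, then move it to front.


MTF encoding:
'a': index 0 in ['a', 'b', 'c', 'd'] -> ['a', 'b', 'c', 'd']
'd': index 3 in ['a', 'b', 'c', 'd'] -> ['d', 'a', 'b', 'c']
'c': index 3 in ['d', 'a', 'b', 'c'] -> ['c', 'd', 'a', 'b']
'b': index 3 in ['c', 'd', 'a', 'b'] -> ['b', 'c', 'd', 'a']
'd': index 2 in ['b', 'c', 'd', 'a'] -> ['d', 'b', 'c', 'a']
'a': index 3 in ['d', 'b', 'c', 'a'] -> ['a', 'd', 'b', 'c']
'c': index 3 in ['a', 'd', 'b', 'c'] -> ['c', 'a', 'd', 'b']
'b': index 3 in ['c', 'a', 'd', 'b'] -> ['b', 'c', 'a', 'd']


Output: [0, 3, 3, 3, 2, 3, 3, 3]


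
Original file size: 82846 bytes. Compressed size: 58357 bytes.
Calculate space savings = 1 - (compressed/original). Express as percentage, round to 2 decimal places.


ratio = compressed/original = 58357/82846 = 0.704403
savings = 1 - ratio = 1 - 0.704403 = 0.295597
as a percentage: 0.295597 * 100 = 29.56%

Space savings = 1 - 58357/82846 = 29.56%


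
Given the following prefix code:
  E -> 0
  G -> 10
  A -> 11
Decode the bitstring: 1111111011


Decoding step by step:
Bits 11 -> A
Bits 11 -> A
Bits 11 -> A
Bits 10 -> G
Bits 11 -> A


Decoded message: AAAGA


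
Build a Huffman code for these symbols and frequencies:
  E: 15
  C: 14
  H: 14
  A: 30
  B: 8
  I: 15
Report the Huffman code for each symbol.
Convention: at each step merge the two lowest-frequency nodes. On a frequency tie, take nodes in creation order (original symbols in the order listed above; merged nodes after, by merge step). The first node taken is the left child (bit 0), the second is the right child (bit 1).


Huffman tree construction:
Step 1: Merge B(8) + C(14) = 22
Step 2: Merge H(14) + E(15) = 29
Step 3: Merge I(15) + (B+C)(22) = 37
Step 4: Merge (H+E)(29) + A(30) = 59
Step 5: Merge (I+(B+C))(37) + ((H+E)+A)(59) = 96
Read each symbol's code off the tree from the root (left child = 0, right child = 1).

Codes:
  E: 101 (length 3)
  C: 011 (length 3)
  H: 100 (length 3)
  A: 11 (length 2)
  B: 010 (length 3)
  I: 00 (length 2)
Average code length: 243/96 = 2.5313 bits/symbol


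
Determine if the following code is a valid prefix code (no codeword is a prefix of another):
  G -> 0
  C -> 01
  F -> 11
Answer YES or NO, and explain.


Checking each pair (does one codeword prefix another?):
  G='0' vs C='01': prefix -- VIOLATION

NO -- this is NOT a valid prefix code. G (0) is a prefix of C (01).


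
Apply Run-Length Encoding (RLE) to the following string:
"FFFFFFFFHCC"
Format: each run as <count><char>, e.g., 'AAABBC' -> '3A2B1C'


Scanning runs left to right:
  i=0: run of 'F' x 8 -> '8F'
  i=8: run of 'H' x 1 -> '1H'
  i=9: run of 'C' x 2 -> '2C'

RLE = 8F1H2C


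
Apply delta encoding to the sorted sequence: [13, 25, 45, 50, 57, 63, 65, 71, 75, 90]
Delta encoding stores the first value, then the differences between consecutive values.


First value: 13
Deltas:
  25 - 13 = 12
  45 - 25 = 20
  50 - 45 = 5
  57 - 50 = 7
  63 - 57 = 6
  65 - 63 = 2
  71 - 65 = 6
  75 - 71 = 4
  90 - 75 = 15


Delta encoded: [13, 12, 20, 5, 7, 6, 2, 6, 4, 15]


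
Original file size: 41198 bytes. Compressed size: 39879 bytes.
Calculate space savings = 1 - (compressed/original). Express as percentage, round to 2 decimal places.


ratio = compressed/original = 39879/41198 = 0.967984
savings = 1 - ratio = 1 - 0.967984 = 0.032016
as a percentage: 0.032016 * 100 = 3.2%

Space savings = 1 - 39879/41198 = 3.2%


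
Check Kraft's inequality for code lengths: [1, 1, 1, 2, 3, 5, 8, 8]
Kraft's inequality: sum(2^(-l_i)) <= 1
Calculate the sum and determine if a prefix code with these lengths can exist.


Sum = 2^(-1) + 2^(-1) + 2^(-1) + 2^(-2) + 2^(-3) + 2^(-5) + 2^(-8) + 2^(-8)
    = 0.5 + 0.5 + 0.5 + 0.25 + 0.125 + 0.03125 + 0.00390625 + 0.00390625
    = 490/256 = 1.9140625
Since 1.9140625 > 1, Kraft's inequality is NOT satisfied.
A prefix code with these lengths CANNOT exist.

Kraft sum = 1.9140625. Not satisfied.


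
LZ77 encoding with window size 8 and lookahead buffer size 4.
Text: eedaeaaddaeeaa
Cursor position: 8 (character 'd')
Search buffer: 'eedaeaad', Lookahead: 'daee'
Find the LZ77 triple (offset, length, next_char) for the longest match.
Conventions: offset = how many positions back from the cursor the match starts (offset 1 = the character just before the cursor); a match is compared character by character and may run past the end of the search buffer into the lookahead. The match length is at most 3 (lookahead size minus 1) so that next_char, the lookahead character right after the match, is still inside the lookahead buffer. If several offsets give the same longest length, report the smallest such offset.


Try each offset into the search buffer:
  offset=1 (pos 7, char 'd'): match length 1
  offset=2 (pos 6, char 'a'): match length 0
  offset=3 (pos 5, char 'a'): match length 0
  offset=4 (pos 4, char 'e'): match length 0
  offset=5 (pos 3, char 'a'): match length 0
  offset=6 (pos 2, char 'd'): match length 3
  offset=7 (pos 1, char 'e'): match length 0
  offset=8 (pos 0, char 'e'): match length 0
Longest match has length 3 at offset 6.
next_char = character at position 8 + 3 = 11 -> 'e'

Best match: offset=6, length=3 (matching 'dae' starting at position 2)
LZ77 triple: (6, 3, 'e')


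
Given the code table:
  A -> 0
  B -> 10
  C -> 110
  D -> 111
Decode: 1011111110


Decoding:
10 -> B
111 -> D
111 -> D
10 -> B


Result: BDDB


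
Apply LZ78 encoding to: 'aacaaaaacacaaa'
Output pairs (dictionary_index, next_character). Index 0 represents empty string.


LZ78 encoding steps:
Dictionary: {0: ''}
Step 1: w='' (idx 0), next='a' -> output (0, 'a'), add 'a' as idx 1
Step 2: w='a' (idx 1), next='c' -> output (1, 'c'), add 'ac' as idx 2
Step 3: w='a' (idx 1), next='a' -> output (1, 'a'), add 'aa' as idx 3
Step 4: w='aa' (idx 3), next='a' -> output (3, 'a'), add 'aaa' as idx 4
Step 5: w='' (idx 0), next='c' -> output (0, 'c'), add 'c' as idx 5
Step 6: w='ac' (idx 2), next='a' -> output (2, 'a'), add 'aca' as idx 6
Step 7: w='aa' (idx 3), end of input -> output (3, '')


Encoded: [(0, 'a'), (1, 'c'), (1, 'a'), (3, 'a'), (0, 'c'), (2, 'a'), (3, '')]


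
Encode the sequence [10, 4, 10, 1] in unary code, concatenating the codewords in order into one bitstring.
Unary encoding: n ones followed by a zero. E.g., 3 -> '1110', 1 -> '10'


Encode each number as n ones followed by a terminating 0:
  10 -> 11111111110 (11 bits)
  4 -> 11110 (5 bits)
  10 -> 11111111110 (11 bits)
  1 -> 10 (2 bits)
Total length = 11 + 5 + 11 + 2 = 29 bits.

Unary([10, 4, 10, 1]) = 11111111110111101111111111010 (29 bits)


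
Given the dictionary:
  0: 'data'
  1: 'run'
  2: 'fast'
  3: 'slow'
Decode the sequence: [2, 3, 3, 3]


Look up each index in the dictionary:
  2 -> 'fast'
  3 -> 'slow'
  3 -> 'slow'
  3 -> 'slow'

Decoded: "fast slow slow slow"


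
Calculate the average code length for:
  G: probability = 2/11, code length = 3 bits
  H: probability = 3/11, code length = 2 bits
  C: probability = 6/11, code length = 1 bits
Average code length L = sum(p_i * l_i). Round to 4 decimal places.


Weighted contributions p_i * l_i:
  G: (2/11) * 3 = 6/11
  H: (3/11) * 2 = 6/11
  C: (6/11) * 1 = 6/11
Sum = (6 + 6 + 6)/11 = 18/11

L = 18/11 = 1.6364 bits/symbol


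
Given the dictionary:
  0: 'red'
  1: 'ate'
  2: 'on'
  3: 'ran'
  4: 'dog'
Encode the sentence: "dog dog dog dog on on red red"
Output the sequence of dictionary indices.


Look up each word in the dictionary:
  'dog' -> 4
  'dog' -> 4
  'dog' -> 4
  'dog' -> 4
  'on' -> 2
  'on' -> 2
  'red' -> 0
  'red' -> 0

Encoded: [4, 4, 4, 4, 2, 2, 0, 0]


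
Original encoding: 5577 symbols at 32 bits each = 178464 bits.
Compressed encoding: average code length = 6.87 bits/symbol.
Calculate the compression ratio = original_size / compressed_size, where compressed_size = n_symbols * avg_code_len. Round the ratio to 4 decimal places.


original_size = n_symbols * orig_bits = 5577 * 32 = 178464 bits
compressed_size = n_symbols * avg_code_len = 5577 * 6.87 = 38313.99 bits
ratio = original_size / compressed_size = 178464 / 38313.99 = 4.6579

Compression ratio = 4.6579


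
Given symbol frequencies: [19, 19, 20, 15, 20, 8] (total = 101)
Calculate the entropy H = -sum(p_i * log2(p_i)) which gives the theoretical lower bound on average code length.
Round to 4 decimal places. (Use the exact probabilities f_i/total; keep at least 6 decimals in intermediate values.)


Per-symbol terms -p_i * log2(p_i) with p_i = f_i/101:
  p = 19/101 = 0.188119: log2(p) = -2.410284, -p*log2(p) = 0.453420
  p = 19/101 = 0.188119: log2(p) = -2.410284, -p*log2(p) = 0.453420
  p = 20/101 = 0.198020: log2(p) = -2.336283, -p*log2(p) = 0.462630
  p = 15/101 = 0.148515: log2(p) = -2.751321, -p*log2(p) = 0.408612
  p = 20/101 = 0.198020: log2(p) = -2.336283, -p*log2(p) = 0.462630
  p = 8/101 = 0.079208: log2(p) = -3.658211, -p*log2(p) = 0.289759
H = 0.453420 + 0.453420 + 0.462630 + 0.408612 + 0.462630 + 0.289759 = 2.530471

H = 2.5305 bits/symbol


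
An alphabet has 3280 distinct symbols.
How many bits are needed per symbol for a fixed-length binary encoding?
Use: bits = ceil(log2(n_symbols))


log2(3280) = 11.6795
Bracket: 2^11 = 2048 < 3280 <= 2^12 = 4096
So ceil(log2(3280)) = 12

bits = ceil(log2(3280)) = ceil(11.6795) = 12 bits


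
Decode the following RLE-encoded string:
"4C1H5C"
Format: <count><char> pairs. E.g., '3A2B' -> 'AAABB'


Expanding each <count><char> pair:
  4C -> 'CCCC'
  1H -> 'H'
  5C -> 'CCCCC'

Decoded = CCCCHCCCCC


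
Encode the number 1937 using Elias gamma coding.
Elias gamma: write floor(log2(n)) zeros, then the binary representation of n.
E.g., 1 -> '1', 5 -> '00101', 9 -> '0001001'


num_bits = floor(log2(1937)) + 1 = 11
leading_zeros = num_bits - 1 = 10
binary(1937) = 11110010001

Elias gamma(1937) = '0000000000' + '11110010001' = 000000000011110010001 (21 bits)


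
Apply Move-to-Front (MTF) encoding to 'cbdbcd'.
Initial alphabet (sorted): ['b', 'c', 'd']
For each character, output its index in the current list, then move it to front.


MTF encoding:
'c': index 1 in ['b', 'c', 'd'] -> ['c', 'b', 'd']
'b': index 1 in ['c', 'b', 'd'] -> ['b', 'c', 'd']
'd': index 2 in ['b', 'c', 'd'] -> ['d', 'b', 'c']
'b': index 1 in ['d', 'b', 'c'] -> ['b', 'd', 'c']
'c': index 2 in ['b', 'd', 'c'] -> ['c', 'b', 'd']
'd': index 2 in ['c', 'b', 'd'] -> ['d', 'c', 'b']


Output: [1, 1, 2, 1, 2, 2]


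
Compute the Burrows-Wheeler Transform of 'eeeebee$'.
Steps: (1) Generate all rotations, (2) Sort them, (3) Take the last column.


Rotations (sorted):
  0: $eeeebee -> last char: e
  1: bee$eeee -> last char: e
  2: e$eeeebe -> last char: e
  3: ebee$eee -> last char: e
  4: ee$eeeeb -> last char: b
  5: eebee$ee -> last char: e
  6: eeebee$e -> last char: e
  7: eeeebee$ -> last char: $


BWT = eeeebee$


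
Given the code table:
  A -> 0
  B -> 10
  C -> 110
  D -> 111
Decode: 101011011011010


Decoding:
10 -> B
10 -> B
110 -> C
110 -> C
110 -> C
10 -> B


Result: BBCCCB


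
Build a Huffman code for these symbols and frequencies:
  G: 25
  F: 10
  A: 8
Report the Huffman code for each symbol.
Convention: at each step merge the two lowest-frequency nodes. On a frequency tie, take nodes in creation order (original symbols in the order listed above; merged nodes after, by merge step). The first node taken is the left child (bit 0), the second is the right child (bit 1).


Huffman tree construction:
Step 1: Merge A(8) + F(10) = 18
Step 2: Merge (A+F)(18) + G(25) = 43
Read each symbol's code off the tree from the root (left child = 0, right child = 1).

Codes:
  G: 1 (length 1)
  F: 01 (length 2)
  A: 00 (length 2)
Average code length: 61/43 = 1.4186 bits/symbol


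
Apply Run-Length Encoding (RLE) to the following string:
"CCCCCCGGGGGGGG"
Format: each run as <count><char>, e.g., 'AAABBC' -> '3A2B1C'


Scanning runs left to right:
  i=0: run of 'C' x 6 -> '6C'
  i=6: run of 'G' x 8 -> '8G'

RLE = 6C8G
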